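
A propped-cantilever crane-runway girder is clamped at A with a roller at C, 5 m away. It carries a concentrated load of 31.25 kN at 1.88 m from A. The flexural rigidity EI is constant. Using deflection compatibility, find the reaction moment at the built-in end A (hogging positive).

Release the roller at C. Primary structure: cantilever fixed at A.
Deflection at C on the released cantilever, summing each load's contribution:
  point load 31.25 at a = 1.88: Pa²(3L − a)/(6EI) = 241.5/EI
Flexibility coefficient — unit upward force at C: δ_{CC} = L³/(3EI) = 41.67/EI.
The prop prevents deflection at C: R_C = δ_0/δ_{CC} = 241.5/41.67 = 5.796 kN.
Moment equilibrium about A: M_A = Σ(load moments about A) − R_C·L = 58.75 − 5.796×5 = 29.77 kN·m.

M_A = 29.77 kN·m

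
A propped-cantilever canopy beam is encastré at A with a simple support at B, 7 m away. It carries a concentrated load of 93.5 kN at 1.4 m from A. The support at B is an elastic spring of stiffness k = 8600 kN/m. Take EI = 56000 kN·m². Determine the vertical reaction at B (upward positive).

R_B = 4.954 kN

Remove the prop at B; the released (primary) structure is a cantilever built in at A.
Free-end deflection of the primary structure under the applied loading (downward +):
  point load 93.5 at a = 1.4: Pa²(3L − a)/(6EI) = 598.6/EI
Flexibility coefficient — unit upward force at B: δ_{BB} = L³/(3EI) = 114.3/EI.
With EI = 56000 kN·m²: δ_0 = 0.01069 m and δ_{BB} = 0.002042 m/kN.
Compatibility — the spring shortens by R_B/k under the reaction it provides: δ_0 − R_B·δ_{BB} = R_B/k. With 1/k = 0.000116 m/kN, R_B = δ_0 / (δ_{BB} + 1/k) = 0.01069 / (0.002042 + 0.000116) = 4.954 kN.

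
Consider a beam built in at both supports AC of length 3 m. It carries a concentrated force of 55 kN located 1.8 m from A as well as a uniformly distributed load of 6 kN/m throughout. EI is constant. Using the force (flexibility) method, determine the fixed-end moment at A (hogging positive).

Take the two fixed-end moments M_A, M_C as redundants; the released structure is the simple span AC.
End rotations of the released simple span under the applied load (×1/EI):
  at A: point load 55 at a = 1.8: Pab(L + b)/(6LEI) = 27.72/EI
  at C: point load 55 at a = 1.8: Pab(L + a)/(6LEI) = 31.68/EI
  at A: UDL 6: wL³/(24EI) = 6.75/EI
  at C: UDL 6: wL³/(24EI) = 6.75/EI
  θ_A0 = 34.47/EI,  θ_C0 = 38.43/EI
Flexibility coefficients: a unit moment at one end gives L/(3EI) there and L/(6EI) at the far end, so f₁₁ = f₂₂ = 1/EI and f₁₂ = f₂₁ = 0.5/EI.
Compatibility — zero rotation at each built-in end:
  1 M_A + 0.5 M_C = 34.47
  0.5 M_A + 1 M_C = 38.43
Solving the pair gives M_A = 20.34 kN·m and M_C = 28.26 kN·m (hogging).

M_A = 20.34 kN·m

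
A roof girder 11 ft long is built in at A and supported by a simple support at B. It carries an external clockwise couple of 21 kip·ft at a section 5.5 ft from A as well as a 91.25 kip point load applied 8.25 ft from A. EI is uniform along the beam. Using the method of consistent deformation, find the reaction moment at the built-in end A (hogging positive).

M_A = 115 kip·ft

Remove the prop at B; the released (primary) structure is a cantilever built in at A.
Free-end deflection of the primary structure under the applied loading (downward +):
  clockwise couple 21 at a = 5.5: M₀a(2L − a)/(2EI) = 952.9/EI
  point load 91.25 at a = 8.25: Pa²(3L − a)/(6EI) = 25619/EI
  δ_0 = 26572/EI
Tip deflection under a unit load at B: L³/(3EI) = 443.7/EI.
Compatibility at B: δ_0 − R_B·δ_{BB} = 0, so R_B = 26572/443.7 = 59.89 kip.
Moment equilibrium about A: M_A = Σ(load moments about A) − R_B·L = 773.8 − 59.89×11 = 115 kip·ft.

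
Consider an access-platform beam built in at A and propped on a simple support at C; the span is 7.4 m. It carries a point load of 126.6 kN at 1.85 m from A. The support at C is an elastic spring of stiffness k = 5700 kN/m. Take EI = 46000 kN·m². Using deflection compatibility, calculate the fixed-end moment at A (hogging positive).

Take the reaction at C as the redundant and release it; the primary structure is a cantilever fixed at A.
Deflection at C on the released cantilever, summing each load's contribution:
  point load 126.6 at a = 1.85: Pa²(3L − a)/(6EI) = 1470/EI
Tip deflection under a unit load at C: L³/(3EI) = 135.1/EI.
With EI = 46000 kN·m²: δ_0 = 0.031947 m and δ_{CC} = 0.002936 m/kN.
Compatibility — the spring shortens by R_C/k under the reaction it provides: δ_0 − R_C·δ_{CC} = R_C/k. With 1/k = 0.000175 m/kN, R_C = δ_0 / (δ_{CC} + 1/k) = 0.031947 / (0.002936 + 0.000175) = 10.27 kN.
Moment equilibrium about A: M_A = Σ(load moments about A) − R_C·L = 234.2 − 10.27×7.4 = 158.2 kN·m.

M_A = 158.2 kN·m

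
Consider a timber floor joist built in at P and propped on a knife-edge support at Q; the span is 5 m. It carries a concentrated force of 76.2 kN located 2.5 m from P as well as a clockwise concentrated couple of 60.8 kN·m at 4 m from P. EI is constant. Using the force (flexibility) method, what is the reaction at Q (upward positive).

R_Q = 41.32 kN

Take the reaction at Q as the redundant and release it; the primary structure is a cantilever fixed at P.
Primary-structure tip deflection at Q by superposition:
  point load 76.2 at a = 2.5: Pa²(3L − a)/(6EI) = 992.2/EI
  clockwise couple 60.8 at a = 4: M₀a(2L − a)/(2EI) = 729.6/EI
  δ_0 = 1722/EI
Tip deflection under a unit load at Q: L³/(3EI) = 41.67/EI.
The prop prevents deflection at Q: R_Q = δ_0/δ_{QQ} = 1722/41.67 = 41.32 kN.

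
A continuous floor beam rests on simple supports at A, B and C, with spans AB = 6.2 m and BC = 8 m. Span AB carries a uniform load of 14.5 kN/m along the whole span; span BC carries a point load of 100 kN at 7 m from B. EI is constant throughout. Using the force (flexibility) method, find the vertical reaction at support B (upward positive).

Take M_B as the redundant. Released structure: two simple spans AB and BC with a hinge at B.
Discontinuity in slope at B on the released structure — sum the simple-span end rotations:
  span AB: UDL 14.5: wL³/(24EI) = 144/EI
  span BC: point load 100 at a = 7: Pab(L + b)/(6LEI) = 131.2/EI
  relative rotation θ_0 = (144 + 131.2)/EI = 275.2/EI
A unit hogging moment at B produces rotation L₁/(3EI) + L₂/(3EI) = 4.733/EI.
Compatibility: M_B·(L₁+L₂)/(3EI) = θ_0, giving M_B = 58.15 kN·m (hogging).
Span AB, ΣM about A with M_B applied at B: R_B^{AB}·6.2 = 278.7 + 58.15, so R_B^{AB} = 54.33 kN and R_A = 89.9 − 54.33 = 35.57 kN.
Span BC, ΣM about C: R_B^{BC}·8 = 100 + 58.15, so R_B^{BC} = 19.77 kN and R_C = 100 − 19.77 = 80.23 kN.
R_B = 54.33 + 19.77 = 74.1 kN.

R_B = 74.1 kN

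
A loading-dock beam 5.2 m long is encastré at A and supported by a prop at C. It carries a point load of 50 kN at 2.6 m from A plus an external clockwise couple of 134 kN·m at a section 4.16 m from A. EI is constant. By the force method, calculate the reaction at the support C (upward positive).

R_C = 52.73 kN

Choose R_C as the redundant. The primary structure is the cantilever fixed at A.
Primary-structure tip deflection at C by superposition:
  point load 50 at a = 2.6: Pa²(3L − a)/(6EI) = 732.3/EI
  clockwise couple 134 at a = 4.16: M₀a(2L − a)/(2EI) = 1739/EI
  δ_0 = 2472/EI
Flexibility coefficient — unit upward force at C: δ_{CC} = L³/(3EI) = 46.87/EI.
The prop prevents deflection at C: R_C = δ_0/δ_{CC} = 2472/46.87 = 52.73 kN.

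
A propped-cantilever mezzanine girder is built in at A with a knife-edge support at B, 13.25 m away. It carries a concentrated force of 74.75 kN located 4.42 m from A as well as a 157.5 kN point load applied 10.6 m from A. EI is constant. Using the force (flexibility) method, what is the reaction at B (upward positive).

R_B = 122 kN

Choose R_B as the redundant. The primary structure is the cantilever fixed at A.
Downward deflection at the released point B due to the loads:
  point load 74.75 at a = 4.42: Pa²(3L − a)/(6EI) = 8599/EI
  point load 157.5 at a = 10.6: Pa²(3L − a)/(6EI) = 85976/EI
  δ_0 = 94575/EI
Flexibility coefficient — unit upward force at B: δ_{BB} = L³/(3EI) = 775.4/EI.
Compatibility at B: δ_0 − R_B·δ_{BB} = 0, so R_B = 94575/775.4 = 122 kN.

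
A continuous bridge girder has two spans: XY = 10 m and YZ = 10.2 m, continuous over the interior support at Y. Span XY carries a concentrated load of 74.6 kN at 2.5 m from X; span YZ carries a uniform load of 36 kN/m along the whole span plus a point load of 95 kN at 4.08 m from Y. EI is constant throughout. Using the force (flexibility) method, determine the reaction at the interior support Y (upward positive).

R_Y = 333.2 kN

Insert a hinge at Y; M_Y is the redundant, and each span becomes simply supported.
Rotations at Y on the released spans (each span's end-slope, ×1/EI):
  span XY: point load 74.6 at a = 2.5: Pab(L + a)/(6LEI) = 291.4/EI
  span YZ: UDL 36: wL³/(24EI) = 1592/EI
  span YZ: point load 95 at a = 4.08: Pab(L + b)/(6LEI) = 632.6/EI
  relative rotation θ_0 = (291.4 + 2224)/EI = 2516/EI
A unit hogging moment at Y produces rotation L₁/(3EI) + L₂/(3EI) = 6.733/EI.
Compatibility: M_Y·(L₁+L₂)/(3EI) = θ_0, giving M_Y = 373.6 kN·m (hogging).
Span XY, ΣM about X with M_Y applied at Y: R_Y^{XY}·10 = 186.5 + 373.6, so R_Y^{XY} = 56.01 kN and R_X = 74.6 − 56.01 = 18.59 kN.
Span YZ, ΣM about Z: R_Y^{YZ}·10.2 = 2454 + 373.6, so R_Y^{YZ} = 277.2 kN and R_Z = 462.2 − 277.2 = 185 kN.
R_Y = 56.01 + 277.2 = 333.2 kN.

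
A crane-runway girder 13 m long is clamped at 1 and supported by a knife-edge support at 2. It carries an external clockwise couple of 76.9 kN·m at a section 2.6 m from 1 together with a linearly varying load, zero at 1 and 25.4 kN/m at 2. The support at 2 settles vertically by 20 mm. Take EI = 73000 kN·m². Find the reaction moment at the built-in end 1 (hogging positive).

Remove the prop at 2; the released (primary) structure is a cantilever built in at 1.
Primary-structure tip deflection at 2 by superposition:
  clockwise couple 76.9 at a = 2.6: M₀a(2L − a)/(2EI) = 2339/EI
  triangular load, peak 25.4 at the free end: 11w₀L⁴/(120EI) = 66500/EI
  δ_0 = 68839/EI
Flexibility coefficient — unit upward force at 2: δ_{22} = L³/(3EI) = 732.3/EI.
With EI = 73000 kN·m²: δ_0 = 0.943 m and δ_{22} = 0.010032 m/kN.
Compatibility — the beam at 2 must follow the support down by 0.02 m: δ_0 − R_2·δ_{22} = 0.02, so R_2 = (0.943 − 0.02)/0.010032 = 92.01 kN.
Moment equilibrium about 1: M_1 = Σ(load moments about 1) − R_2·L = 1508 − 92.01×13 = 311.7 kN·m.

M_1 = 311.7 kN·m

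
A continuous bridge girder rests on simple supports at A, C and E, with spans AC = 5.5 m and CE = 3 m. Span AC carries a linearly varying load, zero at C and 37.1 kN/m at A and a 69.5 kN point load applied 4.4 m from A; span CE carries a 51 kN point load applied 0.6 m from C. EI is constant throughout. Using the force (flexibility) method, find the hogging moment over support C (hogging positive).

Take M_C as the redundant. Released structure: two simple spans AC and CE with a hinge at C.
Discontinuity in slope at C on the released structure — sum the simple-span end rotations:
  span AC: triangular load, peak 37.1: 7w₀L³/(360EI) = 120/EI
  span AC: point load 69.5 at a = 4.4: Pab(L + a)/(6LEI) = 100.9/EI
  span CE: point load 51 at a = 0.6: Pab(L + b)/(6LEI) = 22.03/EI
  relative rotation θ_0 = (220.9 + 22.03)/EI = 243/EI
A unit hogging moment at C produces rotation L₁/(3EI) + L₂/(3EI) = 2.833/EI.
Slope continuity at C: θ_0 = M_C·2.833/EI, so M_C = 243/2.833 = 85.75 kN·m (hogging).

M_C = 85.75 kN·m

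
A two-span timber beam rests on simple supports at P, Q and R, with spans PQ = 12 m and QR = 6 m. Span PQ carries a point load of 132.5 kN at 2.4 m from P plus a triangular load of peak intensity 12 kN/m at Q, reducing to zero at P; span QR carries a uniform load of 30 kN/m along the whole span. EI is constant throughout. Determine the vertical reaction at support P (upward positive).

R_P = 111.4 kN

Take M_Q as the redundant. Released structure: two simple spans PQ and QR with a hinge at Q.
Rotations at Q on the released spans (each span's end-slope, ×1/EI):
  span PQ: point load 132.5 at a = 2.4: Pab(L + a)/(6LEI) = 610.6/EI
  span PQ: triangular load, peak 12: w₀L³/(45EI) = 460.8/EI
  span QR: UDL 30: wL³/(24EI) = 270/EI
  relative rotation θ_0 = (1071 + 270)/EI = 1341/EI
A unit hogging moment at Q produces rotation L₁/(3EI) + L₂/(3EI) = 6/EI.
Slope continuity at Q: θ_0 = M_Q·6/EI, so M_Q = 1341/6 = 223.6 kN·m (hogging).
Span PQ, ΣM about P with M_Q applied at Q: R_Q^{PQ}·12 = 894 + 223.6, so R_Q^{PQ} = 93.13 kN and R_P = 204.5 − 93.13 = 111.4 kN.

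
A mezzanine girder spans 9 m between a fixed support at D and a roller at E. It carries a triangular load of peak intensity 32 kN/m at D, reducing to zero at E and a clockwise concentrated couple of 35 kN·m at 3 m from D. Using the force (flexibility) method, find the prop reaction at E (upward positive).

Take the reaction at E as the redundant and release it; the primary structure is a cantilever fixed at D.
Deflection at E on the released cantilever, summing each load's contribution:
  triangular load, peak 32 at the fixed end: w₀L⁴/(30EI) = 6998/EI
  clockwise couple 35 at a = 3: M₀a(2L − a)/(2EI) = 787.5/EI
  δ_0 = 7786/EI
Flexibility coefficient — unit upward force at E: δ_{EE} = L³/(3EI) = 243/EI.
The prop prevents deflection at E: R_E = δ_0/δ_{EE} = 7786/243 = 32.04 kN.

R_E = 32.04 kN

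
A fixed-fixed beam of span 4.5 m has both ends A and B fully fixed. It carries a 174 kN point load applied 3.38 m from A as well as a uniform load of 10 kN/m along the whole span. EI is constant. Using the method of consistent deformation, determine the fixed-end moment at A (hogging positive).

M_A = 53.31 kN·m

Release both end moments; the primary structure is a simply-supported span AB with redundants M_A and M_B.
End rotations of the released simple span under the applied load (×1/EI):
  at A: point load 174 at a = 3.38: Pab(L + b)/(6LEI) = 137.1/EI
  at B: point load 174 at a = 3.38: Pab(L + a)/(6LEI) = 192.2/EI
  at A: UDL 10: wL³/(24EI) = 37.97/EI
  at B: UDL 10: wL³/(24EI) = 37.97/EI
  θ_A0 = 175.1/EI,  θ_B0 = 230.2/EI
Flexibility coefficients: a unit moment at one end gives L/(3EI) there and L/(6EI) at the far end, so f₁₁ = f₂₂ = 1.5/EI and f₁₂ = f₂₁ = 0.75/EI.
Compatibility — zero rotation at each built-in end:
  1.5 M_A + 0.75 M_B = 175.1
  0.75 M_A + 1.5 M_B = 230.2
Solving the pair gives M_A = 53.31 kN·m and M_B = 126.8 kN·m (hogging).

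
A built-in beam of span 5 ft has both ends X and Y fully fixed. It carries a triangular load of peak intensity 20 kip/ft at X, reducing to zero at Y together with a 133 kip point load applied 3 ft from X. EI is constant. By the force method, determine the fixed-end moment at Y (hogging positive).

M_Y = 112.4 kip·ft

Release both end moments; the primary structure is a simply-supported span XY with redundants M_X and M_Y.
Simple-span end rotations at X and Y under the given loads:
  at X: triangular load, peak 20: w₀L³/(45EI) = 55.56/EI
  at Y: triangular load, peak 20: 7w₀L³/(360EI) = 48.61/EI
  at X: point load 133 at a = 3: Pab(L + b)/(6LEI) = 186.2/EI
  at Y: point load 133 at a = 3: Pab(L + a)/(6LEI) = 212.8/EI
  θ_X0 = 241.8/EI,  θ_Y0 = 261.4/EI
Flexibility coefficients: a unit moment at one end gives L/(3EI) there and L/(6EI) at the far end, so f₁₁ = f₂₂ = 1.667/EI and f₁₂ = f₂₁ = 0.8333/EI.
Compatibility — zero rotation at each built-in end:
  1.667 M_X + 0.8333 M_Y = 241.8
  0.8333 M_X + 1.667 M_Y = 261.4
Solving the pair gives M_X = 88.84 kip·ft and M_Y = 112.4 kip·ft (hogging).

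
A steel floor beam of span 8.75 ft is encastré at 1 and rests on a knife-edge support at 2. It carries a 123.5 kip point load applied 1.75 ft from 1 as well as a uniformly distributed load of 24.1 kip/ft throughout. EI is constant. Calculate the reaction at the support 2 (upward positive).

Remove the prop at 2; the released (primary) structure is a cantilever built in at 1.
Deflection at 2 on the released cantilever, summing each load's contribution:
  point load 123.5 at a = 1.75: Pa²(3L − a)/(6EI) = 1544/EI
  UDL 24.1: wL⁴/(8EI) = 17659/EI
  δ_0 = 19203/EI
Tip deflection under a unit load at 2: L³/(3EI) = 223.3/EI.
Compatibility at 2: δ_0 − R_2·δ_{22} = 0, so R_2 = 19203/223.3 = 85.99 kip.

R_2 = 85.99 kip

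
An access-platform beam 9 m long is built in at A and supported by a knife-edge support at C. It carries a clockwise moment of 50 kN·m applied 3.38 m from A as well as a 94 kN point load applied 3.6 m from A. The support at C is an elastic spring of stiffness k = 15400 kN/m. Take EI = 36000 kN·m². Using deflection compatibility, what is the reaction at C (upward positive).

R_C = 24.4 kN

Remove the prop at C; the released (primary) structure is a cantilever built in at A.
Primary-structure tip deflection at C by superposition:
  clockwise couple 50 at a = 3.38: M₀a(2L − a)/(2EI) = 1235/EI
  point load 94 at a = 3.6: Pa²(3L − a)/(6EI) = 4751/EI
  δ_0 = 5987/EI
Flexibility coefficient — unit upward force at C: δ_{CC} = L³/(3EI) = 243/EI.
With EI = 36000 kN·m²: δ_0 = 0.16629 m and δ_{CC} = 0.00675 m/kN.
Compatibility — the spring shortens by R_C/k under the reaction it provides: δ_0 − R_C·δ_{CC} = R_C/k. With 1/k = 0.000065 m/kN, R_C = δ_0 / (δ_{CC} + 1/k) = 0.16629 / (0.00675 + 0.000065) = 24.4 kN.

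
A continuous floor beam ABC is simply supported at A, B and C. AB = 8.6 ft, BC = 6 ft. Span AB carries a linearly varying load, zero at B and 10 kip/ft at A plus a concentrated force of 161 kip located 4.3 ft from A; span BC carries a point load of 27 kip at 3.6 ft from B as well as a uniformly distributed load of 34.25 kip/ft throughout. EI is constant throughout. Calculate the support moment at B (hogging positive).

M_B = 252.9 kip·ft

Insert a hinge at B; M_B is the redundant, and each span becomes simply supported.
Discontinuity in slope at B on the released structure — sum the simple-span end rotations:
  span AB: triangular load, peak 10: 7w₀L³/(360EI) = 123.7/EI
  span AB: point load 161 at a = 4.3: Pab(L + a)/(6LEI) = 744.2/EI
  span BC: point load 27 at a = 3.6: Pab(L + b)/(6LEI) = 54.43/EI
  span BC: UDL 34.25: wL³/(24EI) = 308.2/EI
  relative rotation θ_0 = (867.9 + 362.7)/EI = 1231/EI
A unit hogging moment at B produces rotation L₁/(3EI) + L₂/(3EI) = 4.867/EI.
Compatibility: M_B·(L₁+L₂)/(3EI) = θ_0, giving M_B = 252.9 kip·ft (hogging).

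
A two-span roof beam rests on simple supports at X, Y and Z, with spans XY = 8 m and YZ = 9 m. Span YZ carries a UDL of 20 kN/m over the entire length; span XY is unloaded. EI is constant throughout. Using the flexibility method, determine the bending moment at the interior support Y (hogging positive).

M_Y = 107.2 kN·m

Insert a hinge at Y; M_Y is the redundant, and each span becomes simply supported.
Discontinuity in slope at Y on the released structure — sum the simple-span end rotations:
  span YZ: UDL 20: wL³/(24EI) = 607.5/EI
  relative rotation θ_0 = (0 + 607.5)/EI = 607.5/EI
A unit hogging moment at Y produces rotation L₁/(3EI) + L₂/(3EI) = 5.667/EI.
Compatibility: M_Y·(L₁+L₂)/(3EI) = θ_0, giving M_Y = 107.2 kN·m (hogging).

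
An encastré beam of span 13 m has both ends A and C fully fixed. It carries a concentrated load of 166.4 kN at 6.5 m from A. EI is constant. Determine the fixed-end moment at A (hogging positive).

M_A = 270.4 kN·m

Take the two fixed-end moments M_A, M_C as redundants; the released structure is the simple span AC.
End rotations of the released simple span under the applied load (×1/EI):
  at A: point load 166.4 at a = 6.5: Pab(L + b)/(6LEI) = 1758/EI
  at C: point load 166.4 at a = 6.5: Pab(L + a)/(6LEI) = 1758/EI
  θ_A0 = 1758/EI,  θ_C0 = 1758/EI
Flexibility coefficients: a unit moment at one end gives L/(3EI) there and L/(6EI) at the far end, so f₁₁ = f₂₂ = 4.333/EI and f₁₂ = f₂₁ = 2.167/EI.
Compatibility — zero rotation at each built-in end:
  4.333 M_A + 2.167 M_C = 1758
  2.167 M_A + 4.333 M_C = 1758
Solving the pair gives M_A = 270.4 kN·m and M_C = 270.4 kN·m (hogging).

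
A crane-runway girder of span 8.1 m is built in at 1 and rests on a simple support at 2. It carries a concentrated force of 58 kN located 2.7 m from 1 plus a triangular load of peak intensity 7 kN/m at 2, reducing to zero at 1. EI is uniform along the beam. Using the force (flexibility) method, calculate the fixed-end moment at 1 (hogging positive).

Release the roller at 2. Primary structure: cantilever fixed at 1.
Primary-structure tip deflection at 2 by superposition:
  point load 58 at a = 2.7: Pa²(3L − a)/(6EI) = 1522/EI
  triangular load, peak 7 at the free end: 11w₀L⁴/(120EI) = 2762/EI
  δ_0 = 4284/EI
Tip deflection under a unit load at 2: L³/(3EI) = 177.1/EI.
The prop prevents deflection at 2: R_2 = δ_0/δ_{22} = 4284/177.1 = 24.19 kN.
Moment equilibrium about 1: M_1 = Σ(load moments about 1) − R_2·L = 309.7 − 24.19×8.1 = 113.8 kN·m.

M_1 = 113.8 kN·m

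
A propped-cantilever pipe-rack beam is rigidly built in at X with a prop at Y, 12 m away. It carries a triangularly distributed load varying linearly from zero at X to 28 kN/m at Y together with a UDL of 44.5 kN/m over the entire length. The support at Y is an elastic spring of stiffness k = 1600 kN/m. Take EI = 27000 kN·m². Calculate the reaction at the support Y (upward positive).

Choose R_Y as the redundant. The primary structure is the cantilever fixed at X.
Deflection at Y on the released cantilever, summing each load's contribution:
  triangular load, peak 28 at the free end: 11w₀L⁴/(120EI) = 53222/EI
  UDL 44.5: wL⁴/(8EI) = 115344/EI
  δ_0 = 168566/EI
Tip deflection under a unit load at Y: L³/(3EI) = 576/EI.
With EI = 27000 kN·m²: δ_0 = 6.2432 m and δ_{YY} = 0.021333 m/kN.
Compatibility — the spring shortens by R_Y/k under the reaction it provides: δ_0 − R_Y·δ_{YY} = R_Y/k. With 1/k = 0.000625 m/kN, R_Y = δ_0 / (δ_{YY} + 1/k) = 6.2432 / (0.021333 + 0.000625) = 284.3 kN.

R_Y = 284.3 kN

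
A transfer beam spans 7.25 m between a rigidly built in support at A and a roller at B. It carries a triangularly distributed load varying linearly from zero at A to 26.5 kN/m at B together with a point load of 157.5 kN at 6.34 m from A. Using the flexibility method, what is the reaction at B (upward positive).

R_B = 180.8 kN

Release the roller at B. Primary structure: cantilever fixed at A.
Free-end deflection of the primary structure under the applied loading (downward +):
  triangular load, peak 26.5 at the free end: 11w₀L⁴/(120EI) = 6711/EI
  point load 157.5 at a = 6.34: Pa²(3L − a)/(6EI) = 16260/EI
  δ_0 = 22971/EI
Flexibility coefficient — unit upward force at B: δ_{BB} = L³/(3EI) = 127/EI.
The prop prevents deflection at B: R_B = δ_0/δ_{BB} = 22971/127 = 180.8 kN.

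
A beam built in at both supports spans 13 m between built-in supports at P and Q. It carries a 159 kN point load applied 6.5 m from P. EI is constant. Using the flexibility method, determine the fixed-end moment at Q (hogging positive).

M_Q = 258.4 kN·m

Take the two fixed-end moments M_P, M_Q as redundants; the released structure is the simple span PQ.
Simple-span end rotations at P and Q under the given loads:
  at P: point load 159 at a = 6.5: Pab(L + b)/(6LEI) = 1679/EI
  at Q: point load 159 at a = 6.5: Pab(L + a)/(6LEI) = 1679/EI
  θ_P0 = 1679/EI,  θ_Q0 = 1679/EI
Flexibility coefficients: a unit moment at one end gives L/(3EI) there and L/(6EI) at the far end, so f₁₁ = f₂₂ = 4.333/EI and f₁₂ = f₂₁ = 2.167/EI.
Compatibility — zero rotation at each built-in end:
  4.333 M_P + 2.167 M_Q = 1679
  2.167 M_P + 4.333 M_Q = 1679
Solving the pair gives M_P = 258.4 kN·m and M_Q = 258.4 kN·m (hogging).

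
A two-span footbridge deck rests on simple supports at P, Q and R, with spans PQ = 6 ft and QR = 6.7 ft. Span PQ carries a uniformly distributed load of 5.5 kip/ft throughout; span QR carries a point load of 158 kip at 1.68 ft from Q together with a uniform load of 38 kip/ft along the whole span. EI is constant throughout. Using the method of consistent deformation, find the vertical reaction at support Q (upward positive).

R_Q = 330.4 kip

Release continuity at Q by inserting a hinge; the redundant is the internal moment M_Q. The primary structure is two simply-supported spans PQ and QR.
Discontinuity in slope at Q on the released structure — sum the simple-span end rotations:
  span PQ: UDL 5.5: wL³/(24EI) = 49.5/EI
  span QR: point load 158 at a = 1.68: Pab(L + b)/(6LEI) = 388.5/EI
  span QR: UDL 38: wL³/(24EI) = 476.2/EI
  relative rotation θ_0 = (49.5 + 864.7)/EI = 914.2/EI
A unit hogging moment at Q produces rotation L₁/(3EI) + L₂/(3EI) = 4.233/EI.
Compatibility: M_Q·(L₁+L₂)/(3EI) = θ_0, giving M_Q = 216 kip·ft (hogging).
Span PQ, ΣM about P with M_Q applied at Q: R_Q^{PQ}·6 = 99 + 216, so R_Q^{PQ} = 52.49 kip and R_P = 33 − 52.49 = -19.49 kip.
Span QR, ΣM about R: R_Q^{QR}·6.7 = 1646 + 216, so R_Q^{QR} = 277.9 kip and R_R = 412.6 − 277.9 = 134.7 kip.
R_Q = 52.49 + 277.9 = 330.4 kip.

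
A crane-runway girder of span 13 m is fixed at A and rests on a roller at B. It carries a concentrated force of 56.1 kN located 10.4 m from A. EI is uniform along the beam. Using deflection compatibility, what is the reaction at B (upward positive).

Remove the prop at B; the released (primary) structure is a cantilever built in at A.
Deflection at B on the released cantilever, summing each load's contribution:
  point load 56.1 at a = 10.4: Pa²(3L − a)/(6EI) = 28923/EI
Flexibility coefficient — unit upward force at B: δ_{BB} = L³/(3EI) = 732.3/EI.
Compatibility at B: δ_0 − R_B·δ_{BB} = 0, so R_B = 28923/732.3 = 39.49 kN.

R_B = 39.49 kN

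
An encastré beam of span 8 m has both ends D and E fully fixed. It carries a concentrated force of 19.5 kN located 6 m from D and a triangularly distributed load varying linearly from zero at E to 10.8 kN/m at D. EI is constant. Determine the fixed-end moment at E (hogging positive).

M_E = 44.98 kN·m

Release both end moments; the primary structure is a simply-supported span DE with redundants M_D and M_E.
On the primary (simply-supported) span, the end slopes from the loading are:
  at D: point load 19.5 at a = 6: Pab(L + b)/(6LEI) = 48.75/EI
  at E: point load 19.5 at a = 6: Pab(L + a)/(6LEI) = 68.25/EI
  at D: triangular load, peak 10.8: w₀L³/(45EI) = 122.9/EI
  at E: triangular load, peak 10.8: 7w₀L³/(360EI) = 107.5/EI
  θ_D0 = 171.6/EI,  θ_E0 = 175.8/EI
Flexibility coefficients: a unit moment at one end gives L/(3EI) there and L/(6EI) at the far end, so f₁₁ = f₂₂ = 2.667/EI and f₁₂ = f₂₁ = 1.333/EI.
Compatibility — zero rotation at each built-in end:
  2.667 M_D + 1.333 M_E = 171.6
  1.333 M_D + 2.667 M_E = 175.8
Solving the pair gives M_D = 41.87 kN·m and M_E = 44.98 kN·m (hogging).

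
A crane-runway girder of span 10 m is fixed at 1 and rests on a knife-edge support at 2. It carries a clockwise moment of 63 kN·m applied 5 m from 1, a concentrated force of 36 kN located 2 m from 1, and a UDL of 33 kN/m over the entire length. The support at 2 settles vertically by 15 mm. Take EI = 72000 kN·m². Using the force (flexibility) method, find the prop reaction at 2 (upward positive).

R_2 = 129.6 kN

Remove the prop at 2; the released (primary) structure is a cantilever built in at 1.
Free-end deflection of the primary structure under the applied loading (downward +):
  clockwise couple 63 at a = 5: M₀a(2L − a)/(2EI) = 2362/EI
  point load 36 at a = 2: Pa²(3L − a)/(6EI) = 672/EI
  UDL 33: wL⁴/(8EI) = 41250/EI
  δ_0 = 44284/EI
Tip deflection under a unit load at 2: L³/(3EI) = 333.3/EI.
With EI = 72000 kN·m²: δ_0 = 0.61506 m and δ_{22} = 0.00463 m/kN.
Compatibility — the beam at 2 must follow the support down by 0.015 m: δ_0 − R_2·δ_{22} = 0.015, so R_2 = (0.61506 − 0.015)/0.00463 = 129.6 kN.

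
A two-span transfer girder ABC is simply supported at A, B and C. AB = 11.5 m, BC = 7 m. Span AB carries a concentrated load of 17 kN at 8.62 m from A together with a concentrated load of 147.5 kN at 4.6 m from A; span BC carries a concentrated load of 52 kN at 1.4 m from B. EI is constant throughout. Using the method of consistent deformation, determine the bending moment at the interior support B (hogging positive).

Insert a hinge at B; M_B is the redundant, and each span becomes simply supported.
Discontinuity in slope at B on the released structure — sum the simple-span end rotations:
  span AB: point load 17 at a = 8.62: Pab(L + a)/(6LEI) = 123.1/EI
  span AB: point load 147.5 at a = 4.6: Pab(L + a)/(6LEI) = 1092/EI
  span BC: point load 52 at a = 1.4: Pab(L + b)/(6LEI) = 122.3/EI
  relative rotation θ_0 = (1215 + 122.3)/EI = 1338/EI
A unit hogging moment at B produces rotation L₁/(3EI) + L₂/(3EI) = 6.167/EI.
Compatibility: M_B·(L₁+L₂)/(3EI) = θ_0, giving M_B = 216.9 kN·m (hogging).

M_B = 216.9 kN·m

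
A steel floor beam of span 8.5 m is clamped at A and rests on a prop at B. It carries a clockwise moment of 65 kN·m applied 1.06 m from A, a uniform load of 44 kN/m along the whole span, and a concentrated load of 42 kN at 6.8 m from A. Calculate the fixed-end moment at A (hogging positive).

M_A = 473.8 kN·m

Remove the prop at B; the released (primary) structure is a cantilever built in at A.
Downward deflection at the released point B due to the loads:
  clockwise couple 65 at a = 1.06: M₀a(2L − a)/(2EI) = 549.1/EI
  UDL 44: wL⁴/(8EI) = 28710/EI
  point load 42 at a = 6.8: Pa²(3L − a)/(6EI) = 6053/EI
  δ_0 = 35312/EI
Flexibility coefficient — unit upward force at B: δ_{BB} = L³/(3EI) = 204.7/EI.
The prop prevents deflection at B: R_B = δ_0/δ_{BB} = 35312/204.7 = 172.5 kN.
Moment equilibrium about A: M_A = Σ(load moments about A) − R_B·L = 1940 − 172.5×8.5 = 473.8 kN·m.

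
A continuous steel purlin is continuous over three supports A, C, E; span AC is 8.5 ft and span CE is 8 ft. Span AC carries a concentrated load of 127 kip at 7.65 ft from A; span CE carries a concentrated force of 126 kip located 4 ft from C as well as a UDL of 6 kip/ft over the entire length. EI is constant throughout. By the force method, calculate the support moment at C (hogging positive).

Insert a hinge at C; M_C is the redundant, and each span becomes simply supported.
End slopes at the hinge C, treating each span as simply supported:
  span AC: point load 127 at a = 7.65: Pab(L + a)/(6LEI) = 261.5/EI
  span CE: point load 126 at a = 4: Pab(L + b)/(6LEI) = 504/EI
  span CE: UDL 6: wL³/(24EI) = 128/EI
  relative rotation θ_0 = (261.5 + 632)/EI = 893.5/EI
A unit hogging moment at C produces rotation L₁/(3EI) + L₂/(3EI) = 5.5/EI.
Slope continuity at C: θ_0 = M_C·5.5/EI, so M_C = 893.5/5.5 = 162.5 kip·ft (hogging).

M_C = 162.5 kip·ft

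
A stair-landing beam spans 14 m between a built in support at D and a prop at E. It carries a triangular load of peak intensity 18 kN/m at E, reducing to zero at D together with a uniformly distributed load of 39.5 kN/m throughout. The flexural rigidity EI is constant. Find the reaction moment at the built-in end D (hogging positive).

M_D = 1174 kN·m

Choose R_E as the redundant. The primary structure is the cantilever fixed at D.
Free-end deflection of the primary structure under the applied loading (downward +):
  triangular load, peak 18 at the free end: 11w₀L⁴/(120EI) = 63386/EI
  UDL 39.5: wL⁴/(8EI) = 189679/EI
  δ_0 = 253065/EI
Flexibility coefficient — unit upward force at E: δ_{EE} = L³/(3EI) = 914.7/EI.
Compatibility at E: δ_0 − R_E·δ_{EE} = 0, so R_E = 253065/914.7 = 276.7 kN.
Moment equilibrium about D: M_D = Σ(load moments about D) − R_E·L = 5047 − 276.7×14 = 1174 kN·m.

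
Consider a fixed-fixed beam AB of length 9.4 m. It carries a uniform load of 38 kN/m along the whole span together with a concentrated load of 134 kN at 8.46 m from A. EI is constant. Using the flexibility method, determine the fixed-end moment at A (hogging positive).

M_A = 291.1 kN·m

Release both end moments; the primary structure is a simply-supported span AB with redundants M_A and M_B.
Simple-span end rotations at A and B under the given loads:
  at A: UDL 38: wL³/(24EI) = 1315/EI
  at B: UDL 38: wL³/(24EI) = 1315/EI
  at A: point load 134 at a = 8.46: Pab(L + b)/(6LEI) = 195.4/EI
  at B: point load 134 at a = 8.46: Pab(L + a)/(6LEI) = 337.4/EI
  θ_A0 = 1510/EI,  θ_B0 = 1653/EI
Flexibility coefficients: a unit moment at one end gives L/(3EI) there and L/(6EI) at the far end, so f₁₁ = f₂₂ = 3.133/EI and f₁₂ = f₂₁ = 1.567/EI.
Compatibility — zero rotation at each built-in end:
  3.133 M_A + 1.567 M_B = 1510
  1.567 M_A + 3.133 M_B = 1653
Solving the pair gives M_A = 291.1 kN·m and M_B = 381.8 kN·m (hogging).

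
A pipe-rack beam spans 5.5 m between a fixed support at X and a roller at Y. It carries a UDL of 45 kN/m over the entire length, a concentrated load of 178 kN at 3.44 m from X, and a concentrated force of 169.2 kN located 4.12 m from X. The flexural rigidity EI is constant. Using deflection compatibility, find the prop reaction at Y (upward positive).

R_Y = 282.3 kN

Choose R_Y as the redundant. The primary structure is the cantilever fixed at X.
Primary-structure tip deflection at Y by superposition:
  UDL 45: wL⁴/(8EI) = 5147/EI
  point load 178 at a = 3.44: Pa²(3L − a)/(6EI) = 4585/EI
  point load 169.2 at a = 4.12: Pa²(3L − a)/(6EI) = 5926/EI
  δ_0 = 15658/EI
Tip deflection under a unit load at Y: L³/(3EI) = 55.46/EI.
Compatibility at Y: δ_0 − R_Y·δ_{YY} = 0, so R_Y = 15658/55.46 = 282.3 kN.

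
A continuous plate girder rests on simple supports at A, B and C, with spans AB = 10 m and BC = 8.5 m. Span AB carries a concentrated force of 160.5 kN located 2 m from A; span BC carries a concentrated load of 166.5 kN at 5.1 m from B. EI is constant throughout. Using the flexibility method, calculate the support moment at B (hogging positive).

M_B = 192.5 kN·m

Insert a hinge at B; M_B is the redundant, and each span becomes simply supported.
End slopes at the hinge B, treating each span as simply supported:
  span AB: point load 160.5 at a = 2: Pab(L + a)/(6LEI) = 513.6/EI
  span BC: point load 166.5 at a = 5.1: Pab(L + b)/(6LEI) = 673.7/EI
  relative rotation θ_0 = (513.6 + 673.7)/EI = 1187/EI
A unit hogging moment at B produces rotation L₁/(3EI) + L₂/(3EI) = 6.167/EI.
Compatibility: M_B·(L₁+L₂)/(3EI) = θ_0, giving M_B = 192.5 kN·m (hogging).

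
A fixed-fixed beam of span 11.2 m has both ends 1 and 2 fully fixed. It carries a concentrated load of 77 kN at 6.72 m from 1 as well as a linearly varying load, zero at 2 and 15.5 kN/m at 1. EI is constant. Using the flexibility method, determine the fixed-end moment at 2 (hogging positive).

M_2 = 189 kN·m

Release both end moments; the primary structure is a simply-supported span 12 with redundants M_1 and M_2.
On the primary (simply-supported) span, the end slopes from the loading are:
  at 1: point load 77 at a = 6.72: Pab(L + b)/(6LEI) = 540.9/EI
  at 2: point load 77 at a = 6.72: Pab(L + a)/(6LEI) = 618.2/EI
  at 1: triangular load, peak 15.5: w₀L³/(45EI) = 483.9/EI
  at 2: triangular load, peak 15.5: 7w₀L³/(360EI) = 423.4/EI
  θ_10 = 1025/EI,  θ_20 = 1042/EI
Flexibility coefficients: a unit moment at one end gives L/(3EI) there and L/(6EI) at the far end, so f₁₁ = f₂₂ = 3.733/EI and f₁₂ = f₂₁ = 1.867/EI.
Compatibility — zero rotation at each built-in end:
  3.733 M_1 + 1.867 M_2 = 1025
  1.867 M_1 + 3.733 M_2 = 1042
Solving the pair gives M_1 = 180 kN·m and M_2 = 189 kN·m (hogging).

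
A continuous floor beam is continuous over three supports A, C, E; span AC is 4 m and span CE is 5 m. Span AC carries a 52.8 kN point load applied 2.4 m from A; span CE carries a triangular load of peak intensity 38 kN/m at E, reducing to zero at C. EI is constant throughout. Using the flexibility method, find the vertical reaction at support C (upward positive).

Take M_C as the redundant. Released structure: two simple spans AC and CE with a hinge at C.
Discontinuity in slope at C on the released structure — sum the simple-span end rotations:
  span AC: point load 52.8 at a = 2.4: Pab(L + a)/(6LEI) = 54.07/EI
  span CE: triangular load, peak 38: 7w₀L³/(360EI) = 92.36/EI
  relative rotation θ_0 = (54.07 + 92.36)/EI = 146.4/EI
A unit hogging moment at C produces rotation L₁/(3EI) + L₂/(3EI) = 3/EI.
Compatibility: M_C·(L₁+L₂)/(3EI) = θ_0, giving M_C = 48.81 kN·m (hogging).
Span AC, ΣM about A with M_C applied at C: R_C^{AC}·4 = 126.7 + 48.81, so R_C^{AC} = 43.88 kN and R_A = 52.8 − 43.88 = 8.918 kN.
Span CE, ΣM about E: R_C^{CE}·5 = 158.3 + 48.81, so R_C^{CE} = 41.43 kN and R_E = 95 − 41.43 = 53.57 kN.
R_C = 43.88 + 41.43 = 85.31 kN.

R_C = 85.31 kN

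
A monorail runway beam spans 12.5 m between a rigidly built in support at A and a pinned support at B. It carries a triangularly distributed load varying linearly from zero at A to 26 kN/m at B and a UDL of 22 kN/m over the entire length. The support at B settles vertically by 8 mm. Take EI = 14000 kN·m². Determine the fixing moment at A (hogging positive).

M_A = 668.8 kN·m

Take the reaction at B as the redundant and release it; the primary structure is a cantilever fixed at A.
Deflection at B on the released cantilever, summing each load's contribution:
  triangular load, peak 26 at the free end: 11w₀L⁴/(120EI) = 58187/EI
  UDL 22: wL⁴/(8EI) = 67139/EI
  δ_0 = 125326/EI
Flexibility coefficient — unit upward force at B: δ_{BB} = L³/(3EI) = 651/EI.
With EI = 14000 kN·m²: δ_0 = 8.9518 m and δ_{BB} = 0.046503 m/kN.
Compatibility — the beam at B must follow the support down by 0.008 m: δ_0 − R_B·δ_{BB} = 0.008, so R_B = (8.9518 − 0.008)/0.046503 = 192.3 kN.
Moment equilibrium about A: M_A = Σ(load moments about A) − R_B·L = 3073 − 192.3×12.5 = 668.8 kN·m.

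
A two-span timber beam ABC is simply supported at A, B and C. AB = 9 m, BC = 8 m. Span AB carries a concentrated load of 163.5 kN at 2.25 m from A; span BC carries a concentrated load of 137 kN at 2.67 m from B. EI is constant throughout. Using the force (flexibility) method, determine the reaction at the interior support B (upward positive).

Release continuity at B by inserting a hinge; the redundant is the internal moment M_B. The primary structure is two simply-supported spans AB and BC.
Discontinuity in slope at B on the released structure — sum the simple-span end rotations:
  span AB: point load 163.5 at a = 2.25: Pab(L + a)/(6LEI) = 517.3/EI
  span BC: point load 137 at a = 2.67: Pab(L + b)/(6LEI) = 541.4/EI
  relative rotation θ_0 = (517.3 + 541.4)/EI = 1059/EI
A unit hogging moment at B produces rotation L₁/(3EI) + L₂/(3EI) = 5.667/EI.
Compatibility: M_B·(L₁+L₂)/(3EI) = θ_0, giving M_B = 186.8 kN·m (hogging).
Span AB, ΣM about A with M_B applied at B: R_B^{AB}·9 = 367.9 + 186.8, so R_B^{AB} = 61.64 kN and R_A = 163.5 − 61.64 = 101.9 kN.
Span BC, ΣM about C: R_B^{BC}·8 = 730.2 + 186.8, so R_B^{BC} = 114.6 kN and R_C = 137 − 114.6 = 22.37 kN.
R_B = 61.64 + 114.6 = 176.3 kN.

R_B = 176.3 kN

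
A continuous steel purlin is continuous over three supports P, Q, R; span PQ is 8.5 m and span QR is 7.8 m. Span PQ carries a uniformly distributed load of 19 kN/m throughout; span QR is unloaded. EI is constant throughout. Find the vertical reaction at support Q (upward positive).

R_Q = 102.7 kN

Take M_Q as the redundant. Released structure: two simple spans PQ and QR with a hinge at Q.
Discontinuity in slope at Q on the released structure — sum the simple-span end rotations:
  span PQ: UDL 19: wL³/(24EI) = 486.2/EI
  relative rotation θ_0 = (486.2 + 0)/EI = 486.2/EI
A unit hogging moment at Q produces rotation L₁/(3EI) + L₂/(3EI) = 5.433/EI.
Compatibility: M_Q·(L₁+L₂)/(3EI) = θ_0, giving M_Q = 89.48 kN·m (hogging).
Span PQ, ΣM about P with M_Q applied at Q: R_Q^{PQ}·8.5 = 686.4 + 89.48, so R_Q^{PQ} = 91.28 kN and R_P = 161.5 − 91.28 = 70.22 kN.
Span QR, ΣM about R: R_Q^{QR}·7.8 = 0 + 89.48, so R_Q^{QR} = 11.47 kN and R_R = 0 − 11.47 = -11.47 kN.
R_Q = 91.28 + 11.47 = 102.7 kN.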